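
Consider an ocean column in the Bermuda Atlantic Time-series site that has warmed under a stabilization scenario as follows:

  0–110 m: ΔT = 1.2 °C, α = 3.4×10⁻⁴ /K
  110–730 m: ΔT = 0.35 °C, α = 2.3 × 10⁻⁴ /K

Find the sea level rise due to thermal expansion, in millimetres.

0–110 m: 1.2 × 3.4×10⁻⁴ × 110 = 0.04488 m
110–730 m: 2.3×10⁻⁴ × 0.35 × 620 = 0.04991 m
Δh = 0.04488 + 0.04991 = 0.09479 m ≈ 95 mm

95 mm of thermosteric rise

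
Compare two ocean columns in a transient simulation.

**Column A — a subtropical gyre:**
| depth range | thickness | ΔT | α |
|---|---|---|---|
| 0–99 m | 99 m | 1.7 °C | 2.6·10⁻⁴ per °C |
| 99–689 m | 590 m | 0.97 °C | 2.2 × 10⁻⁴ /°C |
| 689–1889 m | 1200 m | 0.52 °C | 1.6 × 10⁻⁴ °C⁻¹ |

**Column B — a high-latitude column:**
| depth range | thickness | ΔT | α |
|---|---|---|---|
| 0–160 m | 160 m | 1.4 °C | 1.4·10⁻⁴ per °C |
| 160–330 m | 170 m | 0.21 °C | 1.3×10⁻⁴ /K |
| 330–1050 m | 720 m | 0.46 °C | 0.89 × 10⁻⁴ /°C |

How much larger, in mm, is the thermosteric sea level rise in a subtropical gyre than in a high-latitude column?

204 mm larger

A 0–99 m: 99 × 1.7 × 2.6×10⁻⁴ = 0.043758 m
A Layer 2: 590 × 2.2×10⁻⁴ × 0.97 = 0.125906 m
A 689–1889 m: 0.52 × 1200 × 1.6×10⁻⁴ = 0.09984 m
A total: 0.269504 m
B Layer 1: 160 × 1.4×10⁻⁴ × 1.4 = 0.03136 m
B 160–330 m: 1.3×10⁻⁴ × 0.21 × 170 = 0.004641 m
B Layer 3: 720 × 0.46 × 0.89×10⁻⁴ = 0.0294768 m
B total: 0.0654778 m
Difference: 0.269504 − 0.0654778 = 0.2040262 m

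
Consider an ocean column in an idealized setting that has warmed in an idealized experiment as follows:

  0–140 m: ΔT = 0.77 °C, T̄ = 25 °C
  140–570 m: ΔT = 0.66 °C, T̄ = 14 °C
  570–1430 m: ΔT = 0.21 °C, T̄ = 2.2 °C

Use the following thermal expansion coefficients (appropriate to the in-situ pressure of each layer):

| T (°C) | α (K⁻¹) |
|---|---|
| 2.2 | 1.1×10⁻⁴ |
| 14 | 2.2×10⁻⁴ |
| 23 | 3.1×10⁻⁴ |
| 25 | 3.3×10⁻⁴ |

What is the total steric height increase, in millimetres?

about 118 mm

Layer 1 at 25 °C → α = 3.3×10⁻⁴ K⁻¹
Layer 2 at 14 °C → α = 2.2×10⁻⁴ K⁻¹
Layer 3 at 2.2 °C → α = 1.1×10⁻⁴ K⁻¹
0–140 m: 0.77 × 140 × 3.3×10⁻⁴ = 0.035574 m
Layer 2: 430 × 0.66 × 2.2×10⁻⁴ = 0.062436 m
Layer 3: 0.21 × 860 × 1.1×10⁻⁴ = 0.019866 m
Δh = 0.035574 + 0.062436 + 0.019866 = 0.117876 m ≈ 118 mm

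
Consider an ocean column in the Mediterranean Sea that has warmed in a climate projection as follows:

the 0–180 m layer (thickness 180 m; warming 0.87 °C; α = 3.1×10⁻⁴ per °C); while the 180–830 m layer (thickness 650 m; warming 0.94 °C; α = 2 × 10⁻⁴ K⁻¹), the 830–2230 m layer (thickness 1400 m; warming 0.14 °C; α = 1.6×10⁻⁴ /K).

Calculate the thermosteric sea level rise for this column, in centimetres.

3.1×10⁻⁴ × 180 × 0.87 = 0.048546 m
Layer 2: 0.94 × 650 × 2×10⁻⁴ = 0.12220 m
1.6×10⁻⁴ × 0.14 × 1400 = 0.03136 m
Δh = 0.048546 + 0.12220 + 0.03136 = 0.202106 m

20.2 cm of thermosteric rise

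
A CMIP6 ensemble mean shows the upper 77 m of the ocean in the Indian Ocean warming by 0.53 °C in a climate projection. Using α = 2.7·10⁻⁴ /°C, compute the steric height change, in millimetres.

Δh = αΔT·H = 2.7×10⁻⁴ × 0.53 × 77 = 0.0110187 m

Δh = 11 mm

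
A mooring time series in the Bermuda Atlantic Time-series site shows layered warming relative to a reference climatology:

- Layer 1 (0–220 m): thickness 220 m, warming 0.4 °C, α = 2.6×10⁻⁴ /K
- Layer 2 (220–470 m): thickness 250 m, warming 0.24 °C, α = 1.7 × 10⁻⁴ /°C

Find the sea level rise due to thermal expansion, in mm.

Δh ≈ 33.1 mm

0–220 m: 2.6×10⁻⁴ × 0.4 × 220 = 0.02288 m
250 × 0.24 × 1.7×10⁻⁴ = 0.01020 m
Δh = 0.02288 + 0.01020 = 0.03308 m ≈ 33.1 mm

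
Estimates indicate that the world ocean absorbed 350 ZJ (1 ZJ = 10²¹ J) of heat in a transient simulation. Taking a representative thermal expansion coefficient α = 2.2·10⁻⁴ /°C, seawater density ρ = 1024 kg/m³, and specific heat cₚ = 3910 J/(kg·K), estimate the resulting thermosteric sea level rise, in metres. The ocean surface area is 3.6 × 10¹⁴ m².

0.053 m

Per unit area: Q = 350×10²¹ / (3.6×10¹⁴) ≈ 9.722×10⁸ J/m²
Δh = αQ/(ρcₚ) = 2.2×10⁻⁴ × 9.722×10⁸ / (1024 × 3910) ≈ 0.05342 m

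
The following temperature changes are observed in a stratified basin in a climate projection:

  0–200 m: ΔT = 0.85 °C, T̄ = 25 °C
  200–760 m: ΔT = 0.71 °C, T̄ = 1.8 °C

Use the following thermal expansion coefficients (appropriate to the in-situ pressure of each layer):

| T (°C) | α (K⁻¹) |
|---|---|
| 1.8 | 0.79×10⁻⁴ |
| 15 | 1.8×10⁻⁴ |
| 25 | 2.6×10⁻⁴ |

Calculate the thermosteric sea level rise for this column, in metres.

Layer 1 at 25 °C → α = 2.6×10⁻⁴ K⁻¹
Layer 2 at 1.8 °C → α = 0.79×10⁻⁴ K⁻¹
2.6×10⁻⁴ × 0.85 × 200 = 0.04420 m
560 × 0.71 × 0.79×10⁻⁴ = 0.0314104 m
Δh = 0.04420 + 0.0314104 = 0.0756104 m ≈ 0.0756 m

0.0756 m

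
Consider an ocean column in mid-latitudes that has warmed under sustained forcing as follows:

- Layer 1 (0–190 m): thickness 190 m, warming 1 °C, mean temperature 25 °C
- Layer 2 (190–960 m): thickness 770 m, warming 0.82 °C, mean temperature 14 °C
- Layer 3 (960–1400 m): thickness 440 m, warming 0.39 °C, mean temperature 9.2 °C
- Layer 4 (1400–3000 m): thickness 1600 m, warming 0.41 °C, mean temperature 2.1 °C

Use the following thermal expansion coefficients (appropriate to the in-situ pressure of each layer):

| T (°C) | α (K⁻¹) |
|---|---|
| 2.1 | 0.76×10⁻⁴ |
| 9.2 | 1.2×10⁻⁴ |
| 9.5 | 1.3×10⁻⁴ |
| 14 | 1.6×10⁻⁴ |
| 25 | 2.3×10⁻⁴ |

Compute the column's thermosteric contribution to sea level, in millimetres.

220 mm

Layer 1 at 25 °C → α = 2.3×10⁻⁴ K⁻¹
Layer 2 at 14 °C → α = 1.6×10⁻⁴ K⁻¹
Layer 3 at 9.2 °C → α = 1.2×10⁻⁴ K⁻¹
Layer 4 at 2.1 °C → α = 0.76×10⁻⁴ K⁻¹
Layer 1: 190 × 1 × 2.3×10⁻⁴ = 0.04370 m
770 × 1.6×10⁻⁴ × 0.82 = 0.101024 m
440 × 1.2×10⁻⁴ × 0.39 = 0.020592 m
1400–3000 m: 0.76×10⁻⁴ × 0.41 × 1600 = 0.049856 m
Δh = 0.04370 + 0.101024 + 0.020592 + 0.049856 = 0.215172 m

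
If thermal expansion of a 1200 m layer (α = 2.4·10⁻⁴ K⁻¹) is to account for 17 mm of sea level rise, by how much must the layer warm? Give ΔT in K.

about 0.0590 K

ΔT = Δh/(αH) = 0.017 / (2.4×10⁻⁴ × 1200) ≈ 0.05903 K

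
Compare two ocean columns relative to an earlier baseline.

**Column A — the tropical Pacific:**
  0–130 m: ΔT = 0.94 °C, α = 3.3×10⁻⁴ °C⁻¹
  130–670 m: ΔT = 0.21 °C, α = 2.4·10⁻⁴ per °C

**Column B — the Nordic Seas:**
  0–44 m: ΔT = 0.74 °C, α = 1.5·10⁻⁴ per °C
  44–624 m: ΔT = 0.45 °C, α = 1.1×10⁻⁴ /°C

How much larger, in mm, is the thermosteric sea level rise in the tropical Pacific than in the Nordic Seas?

Δh_A − Δh_B ≈ 33.9 mm

A 130 × 3.3×10⁻⁴ × 0.94 = 0.040326 m
A Layer 2: 540 × 0.21 × 2.4×10⁻⁴ = 0.027216 m
A total: 0.067542 m
B 0.74 × 1.5×10⁻⁴ × 44 = 0.004884 m
B 0.45 × 580 × 1.1×10⁻⁴ = 0.02871 m
B total: 0.033594 m
Difference: 0.067542 − 0.033594 = 0.033948 m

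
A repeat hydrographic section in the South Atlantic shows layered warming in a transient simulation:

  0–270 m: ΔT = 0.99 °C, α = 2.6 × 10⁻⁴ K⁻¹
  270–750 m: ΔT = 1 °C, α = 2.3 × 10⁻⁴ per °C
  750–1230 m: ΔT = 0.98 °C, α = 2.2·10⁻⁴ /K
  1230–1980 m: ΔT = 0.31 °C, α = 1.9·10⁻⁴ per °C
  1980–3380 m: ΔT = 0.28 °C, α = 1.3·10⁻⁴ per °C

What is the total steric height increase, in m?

about 0.38 m

Layer 1: 270 × 0.99 × 2.6×10⁻⁴ = 0.069498 m
270–750 m: 2.3×10⁻⁴ × 480 × 1 = 0.11040 m
750–1230 m: 2.2×10⁻⁴ × 0.98 × 480 = 0.103488 m
Layer 4: 750 × 0.31 × 1.9×10⁻⁴ = 0.044175 m
1.3×10⁻⁴ × 0.28 × 1400 = 0.05096 m
Δh = 0.069498 + 0.11040 + 0.103488 + 0.044175 + 0.05096 = 0.378521 m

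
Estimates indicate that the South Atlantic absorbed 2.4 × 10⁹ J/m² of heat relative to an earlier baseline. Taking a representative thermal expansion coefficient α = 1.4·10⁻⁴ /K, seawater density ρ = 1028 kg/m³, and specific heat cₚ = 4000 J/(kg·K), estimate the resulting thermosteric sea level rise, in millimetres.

Δh = αQ/(ρcₚ) = 1.4×10⁻⁴ × 2.4×10⁹ / (1028 × 4000) ≈ 0.081712 m

Δh = 81.7 mm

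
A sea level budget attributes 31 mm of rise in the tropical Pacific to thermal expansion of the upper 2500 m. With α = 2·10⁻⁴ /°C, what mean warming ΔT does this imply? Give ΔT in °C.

ΔT = Δh/(αH) = 0.031 / (2×10⁻⁴ × 2500) = 0.06200 °C

about 0.0620 °C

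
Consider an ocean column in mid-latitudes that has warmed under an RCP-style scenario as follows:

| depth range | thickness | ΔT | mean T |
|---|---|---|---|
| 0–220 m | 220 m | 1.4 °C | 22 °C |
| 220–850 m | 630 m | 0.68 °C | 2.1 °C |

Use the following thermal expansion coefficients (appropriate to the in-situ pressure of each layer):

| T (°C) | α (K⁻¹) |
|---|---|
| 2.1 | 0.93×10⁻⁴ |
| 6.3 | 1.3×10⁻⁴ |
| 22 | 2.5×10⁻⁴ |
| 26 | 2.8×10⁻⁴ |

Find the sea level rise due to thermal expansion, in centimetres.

Δh ≈ 11.7 cm

Layer 1 at 22 °C → α = 2.5×10⁻⁴ K⁻¹
Layer 2 at 2.1 °C → α = 0.93×10⁻⁴ K⁻¹
Layer 1: 220 × 1.4 × 2.5×10⁻⁴ = 0.07700 m
Layer 2: 630 × 0.68 × 0.93×10⁻⁴ = 0.0398412 m
Δh = 0.07700 + 0.0398412 = 0.1168412 m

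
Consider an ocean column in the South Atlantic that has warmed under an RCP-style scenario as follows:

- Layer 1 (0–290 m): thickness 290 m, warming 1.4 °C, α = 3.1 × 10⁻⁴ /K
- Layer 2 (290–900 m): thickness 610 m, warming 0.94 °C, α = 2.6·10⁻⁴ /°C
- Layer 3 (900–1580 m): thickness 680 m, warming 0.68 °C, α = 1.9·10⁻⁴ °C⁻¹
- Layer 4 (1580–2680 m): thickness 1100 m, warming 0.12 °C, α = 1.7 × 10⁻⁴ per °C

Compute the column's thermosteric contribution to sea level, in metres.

0–290 m: 1.4 × 3.1×10⁻⁴ × 290 = 0.12586 m
290–900 m: 0.94 × 2.6×10⁻⁴ × 610 = 0.149084 m
900–1580 m: 1.9×10⁻⁴ × 680 × 0.68 = 0.087856 m
1.7×10⁻⁴ × 0.12 × 1100 = 0.02244 m
Δh = 0.12586 + 0.149084 + 0.087856 + 0.02244 = 0.38524 m ≈ 0.385 m

Δh = 0.385 m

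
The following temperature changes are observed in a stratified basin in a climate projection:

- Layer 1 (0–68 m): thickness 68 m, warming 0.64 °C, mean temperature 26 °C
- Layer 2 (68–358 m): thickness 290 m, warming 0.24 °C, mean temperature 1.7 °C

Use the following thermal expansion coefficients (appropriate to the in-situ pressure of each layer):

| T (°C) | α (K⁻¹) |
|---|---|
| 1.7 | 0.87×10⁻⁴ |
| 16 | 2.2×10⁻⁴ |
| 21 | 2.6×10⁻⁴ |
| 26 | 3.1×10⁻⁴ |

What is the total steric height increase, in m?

0.0195 m

Layer 1 at 26 °C → α = 3.1×10⁻⁴ K⁻¹
Layer 2 at 1.7 °C → α = 0.87×10⁻⁴ K⁻¹
3.1×10⁻⁴ × 0.64 × 68 = 0.0134912 m
0.24 × 290 × 0.87×10⁻⁴ = 0.0060552 m
Δh = 0.0134912 + 0.0060552 = 0.0195464 m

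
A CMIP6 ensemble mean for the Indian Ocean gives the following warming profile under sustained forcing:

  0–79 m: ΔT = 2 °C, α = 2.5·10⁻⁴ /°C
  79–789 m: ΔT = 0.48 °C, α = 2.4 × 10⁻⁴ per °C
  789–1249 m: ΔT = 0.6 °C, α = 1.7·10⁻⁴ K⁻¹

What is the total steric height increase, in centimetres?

0–79 m: 2 × 79 × 2.5×10⁻⁴ = 0.03950 m
Layer 2: 710 × 2.4×10⁻⁴ × 0.48 = 0.081792 m
Layer 3: 460 × 0.6 × 1.7×10⁻⁴ = 0.04692 m
Δh = 0.03950 + 0.081792 + 0.04692 = 0.168212 m

16.8 cm of thermosteric rise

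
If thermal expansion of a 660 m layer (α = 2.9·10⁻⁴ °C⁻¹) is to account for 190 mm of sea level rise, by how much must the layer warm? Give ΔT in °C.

ΔT = Δh/(αH) = 0.19 / (2.9×10⁻⁴ × 660) ≈ 0.9927 °C

ΔT ≈ 0.993 °C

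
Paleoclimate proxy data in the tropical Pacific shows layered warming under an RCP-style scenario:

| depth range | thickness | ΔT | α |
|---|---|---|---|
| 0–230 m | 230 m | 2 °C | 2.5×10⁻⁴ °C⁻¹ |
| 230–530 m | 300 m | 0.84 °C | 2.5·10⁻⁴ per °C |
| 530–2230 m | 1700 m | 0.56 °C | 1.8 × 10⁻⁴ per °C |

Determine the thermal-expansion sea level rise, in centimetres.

Δh ≈ 34.9 cm

Layer 1: 230 × 2 × 2.5×10⁻⁴ = 0.11500 m
230–530 m: 300 × 0.84 × 2.5×10⁻⁴ = 0.06300 m
530–2230 m: 0.56 × 1700 × 1.8×10⁻⁴ = 0.17136 m
Δh = 0.11500 + 0.06300 + 0.17136 = 0.34936 m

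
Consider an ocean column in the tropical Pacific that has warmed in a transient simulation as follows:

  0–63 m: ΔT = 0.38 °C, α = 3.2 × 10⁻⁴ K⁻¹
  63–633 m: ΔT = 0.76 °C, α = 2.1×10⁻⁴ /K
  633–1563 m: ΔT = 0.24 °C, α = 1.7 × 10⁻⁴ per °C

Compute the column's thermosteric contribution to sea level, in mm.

Δh ≈ 140 mm

0–63 m: 3.2×10⁻⁴ × 63 × 0.38 = 0.0076608 m
570 × 2.1×10⁻⁴ × 0.76 = 0.090972 m
Layer 3: 930 × 0.24 × 1.7×10⁻⁴ = 0.037944 m
Δh = 0.0076608 + 0.090972 + 0.037944 = 0.1365768 m ≈ 140 mm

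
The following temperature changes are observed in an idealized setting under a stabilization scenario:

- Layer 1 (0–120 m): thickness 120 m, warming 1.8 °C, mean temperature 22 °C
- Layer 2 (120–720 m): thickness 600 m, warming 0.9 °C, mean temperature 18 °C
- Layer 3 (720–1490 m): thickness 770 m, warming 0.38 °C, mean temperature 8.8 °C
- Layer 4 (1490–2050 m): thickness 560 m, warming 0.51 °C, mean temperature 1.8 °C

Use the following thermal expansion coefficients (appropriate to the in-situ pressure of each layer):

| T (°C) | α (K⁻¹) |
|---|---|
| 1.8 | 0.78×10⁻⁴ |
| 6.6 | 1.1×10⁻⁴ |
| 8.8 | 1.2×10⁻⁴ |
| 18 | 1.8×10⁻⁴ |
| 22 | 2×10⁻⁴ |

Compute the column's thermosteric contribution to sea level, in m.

Layer 1 at 22 °C → α = 2×10⁻⁴ K⁻¹
Layer 2 at 18 °C → α = 1.8×10⁻⁴ K⁻¹
Layer 3 at 8.8 °C → α = 1.2×10⁻⁴ K⁻¹
Layer 4 at 1.8 °C → α = 0.78×10⁻⁴ K⁻¹
0–120 m: 2×10⁻⁴ × 1.8 × 120 = 0.04320 m
600 × 0.9 × 1.8×10⁻⁴ = 0.09720 m
0.38 × 770 × 1.2×10⁻⁴ = 0.035112 m
Layer 4: 0.51 × 0.78×10⁻⁴ × 560 = 0.0222768 m
Δh = 0.04320 + 0.09720 + 0.035112 + 0.0222768 = 0.1977888 m ≈ 0.198 m

Δh = 0.198 m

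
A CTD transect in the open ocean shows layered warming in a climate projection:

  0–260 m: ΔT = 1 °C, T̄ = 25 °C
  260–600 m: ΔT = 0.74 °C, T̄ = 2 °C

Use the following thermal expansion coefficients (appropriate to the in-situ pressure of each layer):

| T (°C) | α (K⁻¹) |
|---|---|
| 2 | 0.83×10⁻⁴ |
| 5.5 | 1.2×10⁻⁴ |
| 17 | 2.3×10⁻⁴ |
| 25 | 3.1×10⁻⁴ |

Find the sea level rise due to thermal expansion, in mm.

Layer 1 at 25 °C → α = 3.1×10⁻⁴ K⁻¹
Layer 2 at 2 °C → α = 0.83×10⁻⁴ K⁻¹
260 × 1 × 3.1×10⁻⁴ = 0.08060 m
260–600 m: 0.83×10⁻⁴ × 340 × 0.74 = 0.0208828 m
Δh = 0.08060 + 0.0208828 = 0.1014828 m

101 mm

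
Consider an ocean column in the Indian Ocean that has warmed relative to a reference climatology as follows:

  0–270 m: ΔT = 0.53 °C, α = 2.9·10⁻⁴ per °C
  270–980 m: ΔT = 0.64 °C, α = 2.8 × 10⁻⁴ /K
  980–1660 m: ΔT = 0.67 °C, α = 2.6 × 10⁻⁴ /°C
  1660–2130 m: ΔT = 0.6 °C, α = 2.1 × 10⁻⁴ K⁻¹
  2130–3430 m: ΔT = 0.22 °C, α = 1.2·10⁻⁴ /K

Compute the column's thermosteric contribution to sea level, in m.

Δh = 0.381 m

0–270 m: 2.9×10⁻⁴ × 0.53 × 270 = 0.041499 m
Layer 2: 710 × 0.64 × 2.8×10⁻⁴ = 0.127232 m
980–1660 m: 0.67 × 680 × 2.6×10⁻⁴ = 0.118456 m
470 × 0.6 × 2.1×10⁻⁴ = 0.05922 m
Layer 5: 1300 × 1.2×10⁻⁴ × 0.22 = 0.03432 m
Δh = 0.041499 + 0.127232 + 0.118456 + 0.05922 + 0.03432 = 0.380727 m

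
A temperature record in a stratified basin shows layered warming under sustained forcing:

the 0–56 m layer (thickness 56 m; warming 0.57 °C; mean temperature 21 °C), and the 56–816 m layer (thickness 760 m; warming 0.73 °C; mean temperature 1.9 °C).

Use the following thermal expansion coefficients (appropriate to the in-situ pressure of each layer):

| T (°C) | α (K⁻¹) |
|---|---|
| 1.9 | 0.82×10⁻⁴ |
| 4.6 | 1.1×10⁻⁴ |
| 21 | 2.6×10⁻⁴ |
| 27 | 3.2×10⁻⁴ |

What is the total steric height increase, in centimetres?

Layer 1 at 21 °C → α = 2.6×10⁻⁴ K⁻¹
Layer 2 at 1.9 °C → α = 0.82×10⁻⁴ K⁻¹
Layer 1: 2.6×10⁻⁴ × 56 × 0.57 = 0.0082992 m
Layer 2: 760 × 0.73 × 0.82×10⁻⁴ = 0.0454936 m
Δh = 0.0082992 + 0.0454936 = 0.0537928 m

about 5.4 cm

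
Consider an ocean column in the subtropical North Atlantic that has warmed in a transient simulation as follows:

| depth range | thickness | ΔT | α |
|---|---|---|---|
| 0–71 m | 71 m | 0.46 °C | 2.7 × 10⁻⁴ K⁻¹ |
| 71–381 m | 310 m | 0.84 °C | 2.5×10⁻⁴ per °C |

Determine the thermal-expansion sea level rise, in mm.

Δh ≈ 73.9 mm

2.7×10⁻⁴ × 0.46 × 71 = 0.0088182 m
2.5×10⁻⁴ × 0.84 × 310 = 0.06510 m
Δh = 0.0088182 + 0.06510 = 0.0739182 m ≈ 73.9 mm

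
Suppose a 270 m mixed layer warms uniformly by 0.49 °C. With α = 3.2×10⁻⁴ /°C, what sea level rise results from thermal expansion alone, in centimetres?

Δh = αΔT·H = 3.2×10⁻⁴ × 0.49 × 270 = 0.042336 m

Δh ≈ 4.23 cm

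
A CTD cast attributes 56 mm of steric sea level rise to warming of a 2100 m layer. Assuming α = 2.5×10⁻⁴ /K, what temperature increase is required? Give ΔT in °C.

0.11 °C

ΔT = Δh/(αH) = 0.056 / (2.5×10⁻⁴ × 2100) ≈ 0.1067 °C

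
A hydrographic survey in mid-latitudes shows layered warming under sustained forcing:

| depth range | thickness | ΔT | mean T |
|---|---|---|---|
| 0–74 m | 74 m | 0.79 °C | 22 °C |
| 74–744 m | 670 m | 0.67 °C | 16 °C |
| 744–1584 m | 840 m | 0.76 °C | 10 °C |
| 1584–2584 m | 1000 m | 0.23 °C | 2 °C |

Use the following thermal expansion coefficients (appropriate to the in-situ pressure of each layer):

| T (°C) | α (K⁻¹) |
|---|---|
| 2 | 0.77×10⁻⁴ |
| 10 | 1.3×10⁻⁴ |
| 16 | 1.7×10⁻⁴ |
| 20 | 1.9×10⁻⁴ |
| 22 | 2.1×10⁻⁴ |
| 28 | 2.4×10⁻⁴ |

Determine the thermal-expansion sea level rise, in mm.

Layer 1 at 22 °C → α = 2.1×10⁻⁴ K⁻¹
Layer 2 at 16 °C → α = 1.7×10⁻⁴ K⁻¹
Layer 3 at 10 °C → α = 1.3×10⁻⁴ K⁻¹
Layer 4 at 2 °C → α = 0.77×10⁻⁴ K⁻¹
0–74 m: 0.79 × 74 × 2.1×10⁻⁴ = 0.0122766 m
Layer 2: 1.7×10⁻⁴ × 0.67 × 670 = 0.076313 m
744–1584 m: 840 × 0.76 × 1.3×10⁻⁴ = 0.082992 m
1000 × 0.77×10⁻⁴ × 0.23 = 0.01771 m
Δh = 0.0122766 + 0.076313 + 0.082992 + 0.01771 = 0.1892916 m ≈ 189 mm

189 mm of thermosteric rise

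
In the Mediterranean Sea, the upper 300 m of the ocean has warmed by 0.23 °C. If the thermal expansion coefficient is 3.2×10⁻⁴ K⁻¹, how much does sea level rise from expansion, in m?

Δh = αΔT·H = 3.2×10⁻⁴ × 0.23 × 300 = 0.02208 m

about 0.022 m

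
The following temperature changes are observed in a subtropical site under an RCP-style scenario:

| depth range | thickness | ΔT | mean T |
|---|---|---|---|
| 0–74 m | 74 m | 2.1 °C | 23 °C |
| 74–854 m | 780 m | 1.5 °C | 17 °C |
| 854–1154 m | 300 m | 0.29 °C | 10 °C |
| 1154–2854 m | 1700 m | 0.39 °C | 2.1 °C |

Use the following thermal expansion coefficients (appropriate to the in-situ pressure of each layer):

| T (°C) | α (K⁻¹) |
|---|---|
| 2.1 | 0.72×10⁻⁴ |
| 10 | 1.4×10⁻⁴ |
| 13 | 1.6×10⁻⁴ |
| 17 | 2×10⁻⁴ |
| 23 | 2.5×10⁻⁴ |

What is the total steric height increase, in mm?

Layer 1 at 23 °C → α = 2.5×10⁻⁴ K⁻¹
Layer 2 at 17 °C → α = 2×10⁻⁴ K⁻¹
Layer 3 at 10 °C → α = 1.4×10⁻⁴ K⁻¹
Layer 4 at 2.1 °C → α = 0.72×10⁻⁴ K⁻¹
2.5×10⁻⁴ × 2.1 × 74 = 0.03885 m
74–854 m: 2×10⁻⁴ × 1.5 × 780 = 0.23400 m
Layer 3: 1.4×10⁻⁴ × 0.29 × 300 = 0.01218 m
1154–2854 m: 1700 × 0.72×10⁻⁴ × 0.39 = 0.047736 m
Δh = 0.03885 + 0.23400 + 0.01218 + 0.047736 = 0.332766 m

about 333 mm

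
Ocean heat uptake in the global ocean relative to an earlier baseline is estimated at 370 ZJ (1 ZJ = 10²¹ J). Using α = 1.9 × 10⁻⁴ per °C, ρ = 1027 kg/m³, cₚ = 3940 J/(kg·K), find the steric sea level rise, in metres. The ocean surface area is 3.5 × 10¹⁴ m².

Per unit area: Q = 370×10²¹ / (3.5×10¹⁴) ≈ 1.057×10⁹ J/m²
Δh = αQ/(ρcₚ) = 1.9×10⁻⁴ × 1.057×10⁹ / (1027 × 3940) ≈ 0.049632 m

about 0.0496 m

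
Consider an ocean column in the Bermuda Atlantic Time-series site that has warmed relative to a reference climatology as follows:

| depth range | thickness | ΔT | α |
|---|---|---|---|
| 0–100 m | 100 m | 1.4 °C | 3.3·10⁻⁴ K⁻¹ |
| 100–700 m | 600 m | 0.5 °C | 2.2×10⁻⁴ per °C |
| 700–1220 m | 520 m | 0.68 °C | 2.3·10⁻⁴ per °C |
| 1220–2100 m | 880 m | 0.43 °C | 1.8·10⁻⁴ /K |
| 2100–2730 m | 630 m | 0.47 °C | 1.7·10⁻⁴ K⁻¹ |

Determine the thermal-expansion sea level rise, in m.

Layer 1: 100 × 1.4 × 3.3×10⁻⁴ = 0.04620 m
Layer 2: 0.5 × 600 × 2.2×10⁻⁴ = 0.06600 m
Layer 3: 0.68 × 520 × 2.3×10⁻⁴ = 0.081328 m
Layer 4: 0.43 × 1.8×10⁻⁴ × 880 = 0.068112 m
Layer 5: 0.47 × 1.7×10⁻⁴ × 630 = 0.050337 m
Δh = 0.04620 + 0.06600 + 0.081328 + 0.068112 + 0.050337 = 0.311977 m

Δh = 0.312 m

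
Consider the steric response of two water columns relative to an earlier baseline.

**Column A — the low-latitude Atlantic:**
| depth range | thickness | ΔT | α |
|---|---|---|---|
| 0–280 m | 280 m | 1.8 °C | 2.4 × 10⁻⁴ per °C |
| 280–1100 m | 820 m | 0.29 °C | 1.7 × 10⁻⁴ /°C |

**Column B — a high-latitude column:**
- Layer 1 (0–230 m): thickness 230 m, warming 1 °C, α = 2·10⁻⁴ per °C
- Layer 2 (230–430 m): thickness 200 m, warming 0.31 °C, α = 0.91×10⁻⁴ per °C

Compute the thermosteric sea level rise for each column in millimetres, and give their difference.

A 2.4×10⁻⁴ × 280 × 1.8 = 0.12096 m
A Layer 2: 1.7×10⁻⁴ × 0.29 × 820 = 0.040426 m
A total: 0.161386 m
B Layer 1: 2×10⁻⁴ × 1 × 230 = 0.04600 m
B Layer 2: 200 × 0.91×10⁻⁴ × 0.31 = 0.005642 m
B total: 0.051642 m
Difference: 0.161386 − 0.051642 = 0.109744 m

A: 160 mm; B: 52 mm; difference 110 mm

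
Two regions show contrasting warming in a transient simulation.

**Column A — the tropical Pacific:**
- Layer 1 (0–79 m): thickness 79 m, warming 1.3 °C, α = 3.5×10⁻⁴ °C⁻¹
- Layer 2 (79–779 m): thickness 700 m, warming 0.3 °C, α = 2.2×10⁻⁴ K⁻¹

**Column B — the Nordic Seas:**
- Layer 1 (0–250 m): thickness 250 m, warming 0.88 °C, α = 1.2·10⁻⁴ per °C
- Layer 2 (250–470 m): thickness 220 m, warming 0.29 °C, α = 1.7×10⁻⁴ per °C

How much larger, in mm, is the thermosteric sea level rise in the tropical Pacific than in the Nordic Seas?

44.9 mm larger

A 79 × 1.3 × 3.5×10⁻⁴ = 0.035945 m
A 2.2×10⁻⁴ × 0.3 × 700 = 0.04620 m
A total: 0.082145 m
B Layer 1: 0.88 × 250 × 1.2×10⁻⁴ = 0.02640 m
B Layer 2: 220 × 1.7×10⁻⁴ × 0.29 = 0.010846 m
B total: 0.037246 m
Difference: 0.082145 − 0.037246 = 0.044899 m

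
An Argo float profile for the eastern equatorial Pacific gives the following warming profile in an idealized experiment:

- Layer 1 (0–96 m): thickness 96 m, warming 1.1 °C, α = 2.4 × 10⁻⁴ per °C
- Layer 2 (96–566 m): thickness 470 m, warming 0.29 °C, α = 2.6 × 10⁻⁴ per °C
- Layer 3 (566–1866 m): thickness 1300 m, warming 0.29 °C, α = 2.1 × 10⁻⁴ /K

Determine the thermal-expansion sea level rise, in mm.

1.1 × 2.4×10⁻⁴ × 96 = 0.025344 m
96–566 m: 2.6×10⁻⁴ × 0.29 × 470 = 0.035438 m
Layer 3: 1300 × 2.1×10⁻⁴ × 0.29 = 0.07917 m
Δh = 0.025344 + 0.035438 + 0.07917 = 0.139952 m

140 mm of thermosteric rise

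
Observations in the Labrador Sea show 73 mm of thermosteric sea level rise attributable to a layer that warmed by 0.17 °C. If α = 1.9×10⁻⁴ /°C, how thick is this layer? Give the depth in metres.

H = Δh/(αΔT) = 0.073 / (1.9×10⁻⁴ × 0.17) ≈ 2260 m

2300 m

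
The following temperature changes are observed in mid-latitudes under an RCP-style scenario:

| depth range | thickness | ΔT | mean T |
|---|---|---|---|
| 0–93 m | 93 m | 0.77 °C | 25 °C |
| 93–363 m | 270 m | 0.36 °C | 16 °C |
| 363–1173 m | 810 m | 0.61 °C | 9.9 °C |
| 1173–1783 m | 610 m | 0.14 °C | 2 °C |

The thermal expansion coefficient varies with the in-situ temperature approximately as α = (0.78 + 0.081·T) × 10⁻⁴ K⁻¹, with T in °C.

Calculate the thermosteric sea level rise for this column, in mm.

126 mm

Layer 1: α = (0.78 + 0.081×25)×10⁻⁴ = 2.805×10⁻⁴ K⁻¹
Layer 2: α = (0.78 + 0.081×16)×10⁻⁴ = 2.076×10⁻⁴ K⁻¹
Layer 3: α = (0.78 + 0.081×9.9)×10⁻⁴ = 1.5819×10⁻⁴ K⁻¹
Layer 4: α = (0.78 + 0.081×2)×10⁻⁴ = 0.942×10⁻⁴ K⁻¹
0–93 m: 93 × 0.77 × 2.805×10⁻⁴ = 0.020086605 m
93–363 m: 0.36 × 270 × 2.076×10⁻⁴ = 0.02017872 m
363–1173 m: 0.61 × 810 × 1.5819×10⁻⁴ = 0.078161679 m
610 × 0.14 × 0.942×10⁻⁴ = 0.00804468 m
Δh = 0.020086605 + 0.02017872 + 0.078161679 + 0.00804468 = 0.126471684 m ≈ 126 mm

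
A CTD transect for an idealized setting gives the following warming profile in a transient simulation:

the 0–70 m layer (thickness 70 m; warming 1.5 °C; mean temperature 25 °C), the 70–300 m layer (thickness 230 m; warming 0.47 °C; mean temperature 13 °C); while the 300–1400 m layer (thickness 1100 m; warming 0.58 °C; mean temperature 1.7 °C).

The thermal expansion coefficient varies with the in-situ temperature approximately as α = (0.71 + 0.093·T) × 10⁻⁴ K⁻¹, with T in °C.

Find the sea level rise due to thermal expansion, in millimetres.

Layer 1: α = (0.71 + 0.093×25)×10⁻⁴ = 3.035×10⁻⁴ K⁻¹
Layer 2: α = (0.71 + 0.093×13)×10⁻⁴ = 1.919×10⁻⁴ K⁻¹
Layer 3: α = (0.71 + 0.093×1.7)×10⁻⁴ = 0.8681×10⁻⁴ K⁻¹
3.035×10⁻⁴ × 70 × 1.5 = 0.0318675 m
1.919×10⁻⁴ × 0.47 × 230 = 0.02074439 m
Layer 3: 0.58 × 1100 × 0.8681×10⁻⁴ = 0.05538478 m
Δh = 0.0318675 + 0.02074439 + 0.05538478 = 0.10799667 m

110 mm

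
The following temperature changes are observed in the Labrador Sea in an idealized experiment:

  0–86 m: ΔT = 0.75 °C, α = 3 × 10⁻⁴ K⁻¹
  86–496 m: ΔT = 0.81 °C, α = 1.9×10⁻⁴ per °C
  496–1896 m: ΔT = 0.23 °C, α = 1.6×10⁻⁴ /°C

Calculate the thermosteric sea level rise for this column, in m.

0.134 m of thermosteric rise

Layer 1: 3×10⁻⁴ × 0.75 × 86 = 0.01935 m
410 × 1.9×10⁻⁴ × 0.81 = 0.063099 m
1400 × 1.6×10⁻⁴ × 0.23 = 0.05152 m
Δh = 0.01935 + 0.063099 + 0.05152 = 0.133969 m ≈ 0.134 m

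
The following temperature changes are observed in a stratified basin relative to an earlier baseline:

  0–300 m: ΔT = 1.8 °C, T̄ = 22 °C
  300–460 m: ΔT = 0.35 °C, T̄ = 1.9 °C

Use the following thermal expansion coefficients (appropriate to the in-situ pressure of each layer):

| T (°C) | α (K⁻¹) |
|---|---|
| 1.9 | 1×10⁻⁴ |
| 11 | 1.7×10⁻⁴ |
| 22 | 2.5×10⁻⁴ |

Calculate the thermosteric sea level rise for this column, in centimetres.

about 14.1 cm

Layer 1 at 22 °C → α = 2.5×10⁻⁴ K⁻¹
Layer 2 at 1.9 °C → α = 1×10⁻⁴ K⁻¹
2.5×10⁻⁴ × 1.8 × 300 = 0.13500 m
300–460 m: 1×10⁻⁴ × 0.35 × 160 = 0.00560 m
Δh = 0.13500 + 0.00560 = 0.14060 m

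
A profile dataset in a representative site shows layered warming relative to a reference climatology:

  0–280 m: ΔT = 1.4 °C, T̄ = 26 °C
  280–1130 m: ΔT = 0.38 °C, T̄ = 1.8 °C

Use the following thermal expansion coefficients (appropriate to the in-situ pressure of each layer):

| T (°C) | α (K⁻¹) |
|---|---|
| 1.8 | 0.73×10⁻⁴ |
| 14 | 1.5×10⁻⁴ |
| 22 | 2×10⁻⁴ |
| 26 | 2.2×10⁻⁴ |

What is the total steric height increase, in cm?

11.0 cm of thermosteric rise

Layer 1 at 26 °C → α = 2.2×10⁻⁴ K⁻¹
Layer 2 at 1.8 °C → α = 0.73×10⁻⁴ K⁻¹
Layer 1: 2.2×10⁻⁴ × 280 × 1.4 = 0.08624 m
0.38 × 850 × 0.73×10⁻⁴ = 0.023579 m
Δh = 0.08624 + 0.023579 = 0.109819 m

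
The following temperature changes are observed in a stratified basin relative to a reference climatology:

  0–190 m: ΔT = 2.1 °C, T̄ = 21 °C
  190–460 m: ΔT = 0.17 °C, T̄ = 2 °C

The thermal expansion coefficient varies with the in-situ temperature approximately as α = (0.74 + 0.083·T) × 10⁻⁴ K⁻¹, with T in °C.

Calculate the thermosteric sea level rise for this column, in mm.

Layer 1: α = (0.74 + 0.083×21)×10⁻⁴ = 2.483×10⁻⁴ K⁻¹
Layer 2: α = (0.74 + 0.083×2)×10⁻⁴ = 0.906×10⁻⁴ K⁻¹
Layer 1: 190 × 2.483×10⁻⁴ × 2.1 = 0.0990717 m
190–460 m: 0.17 × 0.906×10⁻⁴ × 270 = 0.00415854 m
Δh = 0.0990717 + 0.00415854 = 0.10323024 m

103 mm of thermosteric rise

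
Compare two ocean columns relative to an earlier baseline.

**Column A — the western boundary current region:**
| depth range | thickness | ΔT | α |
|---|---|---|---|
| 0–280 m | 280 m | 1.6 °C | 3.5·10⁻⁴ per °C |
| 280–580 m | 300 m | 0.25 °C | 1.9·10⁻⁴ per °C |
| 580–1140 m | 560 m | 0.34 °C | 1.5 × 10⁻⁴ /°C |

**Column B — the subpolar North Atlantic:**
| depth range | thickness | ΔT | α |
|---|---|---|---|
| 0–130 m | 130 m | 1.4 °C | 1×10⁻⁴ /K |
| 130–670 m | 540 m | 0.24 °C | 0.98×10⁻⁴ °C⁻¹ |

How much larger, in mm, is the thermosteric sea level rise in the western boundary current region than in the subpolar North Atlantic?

A 280 × 3.5×10⁻⁴ × 1.6 = 0.15680 m
A 280–580 m: 300 × 1.9×10⁻⁴ × 0.25 = 0.01425 m
A 580–1140 m: 1.5×10⁻⁴ × 560 × 0.34 = 0.02856 m
A total: 0.19961 m
B 130 × 1×10⁻⁴ × 1.4 = 0.01820 m
B 0.98×10⁻⁴ × 0.24 × 540 = 0.0127008 m
B total: 0.0309008 m
Difference: 0.19961 − 0.0309008 = 0.1687092 m

169 mm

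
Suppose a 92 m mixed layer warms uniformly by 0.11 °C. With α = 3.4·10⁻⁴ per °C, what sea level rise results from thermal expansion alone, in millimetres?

Δh = 3.44 mm

Δh = αΔT·H = 3.4×10⁻⁴ × 0.11 × 92 = 0.0034408 m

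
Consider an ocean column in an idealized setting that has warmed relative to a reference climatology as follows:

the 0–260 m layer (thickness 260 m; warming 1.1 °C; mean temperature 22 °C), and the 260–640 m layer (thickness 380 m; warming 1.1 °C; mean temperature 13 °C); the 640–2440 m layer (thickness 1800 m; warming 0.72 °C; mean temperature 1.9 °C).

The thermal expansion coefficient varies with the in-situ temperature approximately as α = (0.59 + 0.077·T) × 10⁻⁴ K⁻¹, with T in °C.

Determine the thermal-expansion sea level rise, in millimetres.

Layer 1: α = (0.59 + 0.077×22)×10⁻⁴ = 2.284×10⁻⁴ K⁻¹
Layer 2: α = (0.59 + 0.077×13)×10⁻⁴ = 1.591×10⁻⁴ K⁻¹
Layer 3: α = (0.59 + 0.077×1.9)×10⁻⁴ = 0.7363×10⁻⁴ K⁻¹
Layer 1: 1.1 × 2.284×10⁻⁴ × 260 = 0.0653224 m
1.1 × 1.591×10⁻⁴ × 380 = 0.0665038 m
640–2440 m: 1800 × 0.72 × 0.7363×10⁻⁴ = 0.09542448 m
Δh = 0.0653224 + 0.0665038 + 0.09542448 = 0.22725068 m ≈ 230 mm

Δh = 230 mm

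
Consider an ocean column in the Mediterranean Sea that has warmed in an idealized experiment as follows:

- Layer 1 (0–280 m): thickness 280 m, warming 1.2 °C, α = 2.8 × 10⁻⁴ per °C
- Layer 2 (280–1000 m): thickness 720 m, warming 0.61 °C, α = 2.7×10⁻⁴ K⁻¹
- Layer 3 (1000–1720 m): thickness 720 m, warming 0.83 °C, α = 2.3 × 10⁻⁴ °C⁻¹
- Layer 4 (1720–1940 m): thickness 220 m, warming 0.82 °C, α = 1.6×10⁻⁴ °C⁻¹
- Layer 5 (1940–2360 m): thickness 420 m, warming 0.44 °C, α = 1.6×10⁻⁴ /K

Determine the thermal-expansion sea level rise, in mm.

409 mm

Layer 1: 1.2 × 2.8×10⁻⁴ × 280 = 0.09408 m
2.7×10⁻⁴ × 0.61 × 720 = 0.118584 m
720 × 0.83 × 2.3×10⁻⁴ = 0.137448 m
Layer 4: 1.6×10⁻⁴ × 0.82 × 220 = 0.028864 m
Layer 5: 420 × 0.44 × 1.6×10⁻⁴ = 0.029568 m
Δh = 0.09408 + 0.118584 + 0.137448 + 0.028864 + 0.029568 = 0.408544 m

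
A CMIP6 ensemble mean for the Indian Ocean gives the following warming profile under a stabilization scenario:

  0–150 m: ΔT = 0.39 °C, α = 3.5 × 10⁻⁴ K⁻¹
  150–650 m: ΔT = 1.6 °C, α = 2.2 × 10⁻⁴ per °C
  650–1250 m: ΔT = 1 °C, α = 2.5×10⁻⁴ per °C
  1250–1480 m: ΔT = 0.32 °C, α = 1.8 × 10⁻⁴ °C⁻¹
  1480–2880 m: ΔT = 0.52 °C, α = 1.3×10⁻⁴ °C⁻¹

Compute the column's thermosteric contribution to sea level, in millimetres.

Layer 1: 3.5×10⁻⁴ × 150 × 0.39 = 0.020475 m
500 × 1.6 × 2.2×10⁻⁴ = 0.17600 m
2.5×10⁻⁴ × 600 × 1 = 0.15000 m
1250–1480 m: 1.8×10⁻⁴ × 230 × 0.32 = 0.013248 m
1480–2880 m: 1.3×10⁻⁴ × 1400 × 0.52 = 0.09464 m
Δh = 0.020475 + 0.17600 + 0.15000 + 0.013248 + 0.09464 = 0.454363 m ≈ 450 mm

450 mm of thermosteric rise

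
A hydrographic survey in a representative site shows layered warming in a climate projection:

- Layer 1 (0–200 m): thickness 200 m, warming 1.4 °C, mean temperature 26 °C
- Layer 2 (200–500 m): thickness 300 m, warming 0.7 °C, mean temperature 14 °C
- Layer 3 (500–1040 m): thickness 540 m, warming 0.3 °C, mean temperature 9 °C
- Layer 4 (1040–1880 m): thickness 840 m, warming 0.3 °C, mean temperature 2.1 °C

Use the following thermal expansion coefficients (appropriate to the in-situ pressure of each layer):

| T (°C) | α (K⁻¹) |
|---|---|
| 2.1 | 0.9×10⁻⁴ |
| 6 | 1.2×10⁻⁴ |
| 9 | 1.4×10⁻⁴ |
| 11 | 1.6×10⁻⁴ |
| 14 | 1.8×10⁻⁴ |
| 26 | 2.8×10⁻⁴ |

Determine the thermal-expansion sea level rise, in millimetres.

160 mm

Layer 1 at 26 °C → α = 2.8×10⁻⁴ K⁻¹
Layer 2 at 14 °C → α = 1.8×10⁻⁴ K⁻¹
Layer 3 at 9 °C → α = 1.4×10⁻⁴ K⁻¹
Layer 4 at 2.1 °C → α = 0.9×10⁻⁴ K⁻¹
Layer 1: 200 × 2.8×10⁻⁴ × 1.4 = 0.07840 m
200–500 m: 300 × 1.8×10⁻⁴ × 0.7 = 0.03780 m
Layer 3: 1.4×10⁻⁴ × 0.3 × 540 = 0.02268 m
Layer 4: 0.9×10⁻⁴ × 0.3 × 840 = 0.02268 m
Δh = 0.07840 + 0.03780 + 0.02268 + 0.02268 = 0.16156 m ≈ 160 mm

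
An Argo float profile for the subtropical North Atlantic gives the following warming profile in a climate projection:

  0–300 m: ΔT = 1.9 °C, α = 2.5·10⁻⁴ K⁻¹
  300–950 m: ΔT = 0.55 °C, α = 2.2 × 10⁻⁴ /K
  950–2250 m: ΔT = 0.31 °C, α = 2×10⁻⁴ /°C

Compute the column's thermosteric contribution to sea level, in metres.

Layer 1: 2.5×10⁻⁴ × 1.9 × 300 = 0.14250 m
2.2×10⁻⁴ × 0.55 × 650 = 0.07865 m
Layer 3: 1300 × 2×10⁻⁴ × 0.31 = 0.08060 m
Δh = 0.14250 + 0.07865 + 0.08060 = 0.30175 m

Δh ≈ 0.302 m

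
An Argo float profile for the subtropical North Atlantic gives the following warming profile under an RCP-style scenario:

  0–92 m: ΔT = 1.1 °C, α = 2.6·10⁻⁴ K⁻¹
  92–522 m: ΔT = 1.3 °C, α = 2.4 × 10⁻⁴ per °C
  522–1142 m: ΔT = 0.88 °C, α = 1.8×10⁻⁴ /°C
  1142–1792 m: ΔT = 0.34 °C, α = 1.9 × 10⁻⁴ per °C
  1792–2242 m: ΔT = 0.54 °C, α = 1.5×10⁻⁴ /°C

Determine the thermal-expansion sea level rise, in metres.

Δh = 0.34 m

Layer 1: 1.1 × 2.6×10⁻⁴ × 92 = 0.026312 m
430 × 1.3 × 2.4×10⁻⁴ = 0.13416 m
Layer 3: 620 × 1.8×10⁻⁴ × 0.88 = 0.098208 m
Layer 4: 0.34 × 650 × 1.9×10⁻⁴ = 0.04199 m
Layer 5: 1.5×10⁻⁴ × 0.54 × 450 = 0.03645 m
Δh = 0.026312 + 0.13416 + 0.098208 + 0.04199 + 0.03645 = 0.33712 m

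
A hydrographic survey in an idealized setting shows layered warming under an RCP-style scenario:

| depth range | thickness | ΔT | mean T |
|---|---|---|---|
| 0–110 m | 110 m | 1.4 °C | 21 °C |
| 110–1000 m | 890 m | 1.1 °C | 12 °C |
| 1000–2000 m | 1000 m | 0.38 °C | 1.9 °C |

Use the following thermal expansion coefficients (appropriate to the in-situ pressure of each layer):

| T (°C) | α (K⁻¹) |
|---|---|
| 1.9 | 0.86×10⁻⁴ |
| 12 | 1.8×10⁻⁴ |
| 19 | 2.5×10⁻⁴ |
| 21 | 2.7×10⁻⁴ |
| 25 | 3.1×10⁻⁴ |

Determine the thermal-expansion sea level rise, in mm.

Layer 1 at 21 °C → α = 2.7×10⁻⁴ K⁻¹
Layer 2 at 12 °C → α = 1.8×10⁻⁴ K⁻¹
Layer 3 at 1.9 °C → α = 0.86×10⁻⁴ K⁻¹
110 × 1.4 × 2.7×10⁻⁴ = 0.04158 m
110–1000 m: 1.8×10⁻⁴ × 890 × 1.1 = 0.17622 m
Layer 3: 0.38 × 1000 × 0.86×10⁻⁴ = 0.03268 m
Δh = 0.04158 + 0.17622 + 0.03268 = 0.25048 m

250 mm of thermosteric rise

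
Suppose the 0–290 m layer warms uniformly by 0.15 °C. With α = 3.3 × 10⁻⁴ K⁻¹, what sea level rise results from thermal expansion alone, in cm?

Δh = 1.44 cm

Δh = αΔT·H = 3.3×10⁻⁴ × 0.15 × 290 = 0.014355 m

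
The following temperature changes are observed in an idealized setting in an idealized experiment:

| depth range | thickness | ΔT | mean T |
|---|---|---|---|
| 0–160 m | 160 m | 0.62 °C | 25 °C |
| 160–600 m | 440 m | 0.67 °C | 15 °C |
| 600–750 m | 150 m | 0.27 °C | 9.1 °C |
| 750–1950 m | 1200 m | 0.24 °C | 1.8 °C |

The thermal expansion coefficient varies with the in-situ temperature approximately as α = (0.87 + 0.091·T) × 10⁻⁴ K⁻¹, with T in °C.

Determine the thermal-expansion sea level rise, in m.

Layer 1: α = (0.87 + 0.091×25)×10⁻⁴ = 3.145×10⁻⁴ K⁻¹
Layer 2: α = (0.87 + 0.091×15)×10⁻⁴ = 2.235×10⁻⁴ K⁻¹
Layer 3: α = (0.87 + 0.091×9.1)×10⁻⁴ = 1.6981×10⁻⁴ K⁻¹
Layer 4: α = (0.87 + 0.091×1.8)×10⁻⁴ = 1.0338×10⁻⁴ K⁻¹
Layer 1: 160 × 0.62 × 3.145×10⁻⁴ = 0.0311984 m
160–600 m: 0.67 × 2.235×10⁻⁴ × 440 = 0.0658878 m
600–750 m: 150 × 1.6981×10⁻⁴ × 0.27 = 0.006877305 m
Layer 4: 1.0338×10⁻⁴ × 0.24 × 1200 = 0.02977344 m
Δh = 0.0311984 + 0.0658878 + 0.006877305 + 0.02977344 = 0.133736945 m ≈ 0.134 m

about 0.134 m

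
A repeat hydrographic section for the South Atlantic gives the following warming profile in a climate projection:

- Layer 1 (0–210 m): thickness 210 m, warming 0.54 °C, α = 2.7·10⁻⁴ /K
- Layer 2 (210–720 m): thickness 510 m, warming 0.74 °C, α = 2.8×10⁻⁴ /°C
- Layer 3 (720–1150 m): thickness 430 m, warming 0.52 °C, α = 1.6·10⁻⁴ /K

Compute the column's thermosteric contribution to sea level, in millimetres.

about 170 mm

210 × 0.54 × 2.7×10⁻⁴ = 0.030618 m
Layer 2: 2.8×10⁻⁴ × 510 × 0.74 = 0.105672 m
Layer 3: 0.52 × 1.6×10⁻⁴ × 430 = 0.035776 m
Δh = 0.030618 + 0.105672 + 0.035776 = 0.172066 m ≈ 170 mm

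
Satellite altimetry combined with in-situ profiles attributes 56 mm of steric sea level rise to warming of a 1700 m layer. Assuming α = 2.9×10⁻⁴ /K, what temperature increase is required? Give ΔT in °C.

ΔT = Δh/(αH) = 0.056 / (2.9×10⁻⁴ × 1700) ≈ 0.1136 °C

about 0.11 °C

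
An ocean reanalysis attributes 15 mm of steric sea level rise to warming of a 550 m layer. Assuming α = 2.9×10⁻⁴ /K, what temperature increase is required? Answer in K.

ΔT = Δh/(αH) = 0.015 / (2.9×10⁻⁴ × 550) ≈ 0.09404 K

about 0.0940 K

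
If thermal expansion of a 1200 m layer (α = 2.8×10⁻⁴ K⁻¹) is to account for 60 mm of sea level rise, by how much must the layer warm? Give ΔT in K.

ΔT = Δh/(αH) = 0.06 / (2.8×10⁻⁴ × 1200) ≈ 0.1786 K

0.179 K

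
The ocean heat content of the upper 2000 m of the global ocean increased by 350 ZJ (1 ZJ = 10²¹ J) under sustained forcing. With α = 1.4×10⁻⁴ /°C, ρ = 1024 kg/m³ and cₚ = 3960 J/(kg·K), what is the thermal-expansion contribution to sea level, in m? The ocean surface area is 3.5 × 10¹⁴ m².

Δh ≈ 0.035 m

Per unit area: Q = 350×10²¹ / (3.5×10¹⁴) = 1×10⁹ J/m²
Δh = αQ/(ρcₚ) = 1.4×10⁻⁴ × 1×10⁹ / (1024 × 3960) ≈ 0.034525 m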